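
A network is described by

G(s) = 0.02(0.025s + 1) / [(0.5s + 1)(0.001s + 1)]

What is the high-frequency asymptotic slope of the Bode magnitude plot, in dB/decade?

-20 dB/decade

Each pole contributes −20 dB/decade at high frequency; each zero contributes +20 dB/decade.
Net: 1 zero(s) − 2 pole(s) → -20 dB/decade.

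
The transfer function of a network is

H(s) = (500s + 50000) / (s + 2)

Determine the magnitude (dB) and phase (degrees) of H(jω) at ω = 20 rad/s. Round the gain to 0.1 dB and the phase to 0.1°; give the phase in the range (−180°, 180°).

Substitute s = j20:
Numerator: 500(j20) + 50000 = 50000 + j10000
Denominator: (j20) + 2 = 2 + j20
|N| = √(50000² + 10000²) ≈ 50990, ∠N ≈ 11.31°
|D| = √(2² + 20²) ≈ 20.1, ∠D ≈ 84.29°
|H| = 50990 / 20.1 ≈ 2536.8
Gain = 20 log₁₀(2536.8) ≈ 68.09 dB
∠H = 11.31° − 84.29° = -72.98°

68.1 dB, -73.0°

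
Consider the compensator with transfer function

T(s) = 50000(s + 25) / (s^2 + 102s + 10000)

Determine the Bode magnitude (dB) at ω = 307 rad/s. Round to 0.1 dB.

At s = jω = j307:
zero (s+25): 25 + j307 → |·| = √(25²+307²) = √94874 ≈ 308.02, ∠ = arctan(307/25) ≈ 85.34°
quadratic: (j307)² + 102·j307 + 10000 = -84249 + j31314 → |·| ≈ 89880, ∠ ≈ 159.61°
|T| = 50000 · 308.02 / 89880 ≈ 171.35
Gain = 20 log₁₀(171.35) ≈ 44.68 dB

44.7 dB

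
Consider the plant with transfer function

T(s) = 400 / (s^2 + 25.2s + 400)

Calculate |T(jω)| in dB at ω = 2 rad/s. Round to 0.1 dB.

0.0 dB

At s = jω = j2:
quadratic: (j2)² + 25.2·j2 + 400 = 396 + j50.4 → |·| ≈ 399.19, ∠ ≈ 7.25°
|T| = 400 / 399.19 ≈ 1.002
Gain = 20 log₁₀(1.002) ≈ 0.02 dB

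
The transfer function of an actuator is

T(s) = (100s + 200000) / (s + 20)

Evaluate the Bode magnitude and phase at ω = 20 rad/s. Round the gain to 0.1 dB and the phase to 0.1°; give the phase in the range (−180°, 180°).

77.0 dB, -44.4°

Substitute s = j20:
Numerator: 100(j20) + 200000 = 200000 + j2000
Denominator: (j20) + 20 = 20 + j20
|N| = √(200000² + 2000²) ≈ 2.0001e+05, ∠N ≈ 0.57°
|D| = √(20² + 20²) ≈ 28.284, ∠D ≈ 45.00°
|T| = 2.0001e+05 / 28.284 ≈ 7071.5
Gain = 20 log₁₀(7071.5) ≈ 76.99 dB
∠T = 0.57° − 45.00° = -44.43°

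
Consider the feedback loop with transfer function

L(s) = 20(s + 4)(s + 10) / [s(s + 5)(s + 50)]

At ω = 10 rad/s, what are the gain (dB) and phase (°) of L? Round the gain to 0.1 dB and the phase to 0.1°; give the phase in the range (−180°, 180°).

-5.4 dB, -51.5°

At s = jω = j10:
zero (s+4): 4 + j10 → |·| = √(4²+10²) = √116 ≈ 10.77, ∠ = arctan(10/4) ≈ 68.20°
zero (s+10): 10 + j10 → |·| = √(10²+10²) = √200 ≈ 14.142, ∠ = arctan(10/10) ≈ 45.00°
pole (s+5): 5 + j10 → |·| = √(5²+10²) = √125 ≈ 11.18, ∠ = arctan(10/5) ≈ 63.43°
pole (s+50): 50 + j10 → |·| = √(50²+10²) = √2600 ≈ 50.99, ∠ = arctan(10/50) ≈ 11.31°
pole at origin: |s| = 10, ∠ = 90.00° (in denominator)
|L| = 20 · 152.31 / 5700.7 ≈ 0.53436
Gain = 20 log₁₀(0.53436) ≈ -5.44 dB
∠L = 113.20° − 164.74° = -51.54°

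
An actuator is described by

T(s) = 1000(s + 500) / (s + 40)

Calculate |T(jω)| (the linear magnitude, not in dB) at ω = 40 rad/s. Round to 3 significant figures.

8.87e+03

At s = jω = j40:
zero (s+500): 500 + j40 → |·| = √(500²+40²) = √251600 ≈ 501.6, ∠ = arctan(40/500) ≈ 4.57°
pole (s+40): 40 + j40 → |·| = √(40²+40²) = √3200 ≈ 56.569, ∠ = arctan(40/40) ≈ 45.00°
|T| = 1000 · 501.6 / 56.569 ≈ 8867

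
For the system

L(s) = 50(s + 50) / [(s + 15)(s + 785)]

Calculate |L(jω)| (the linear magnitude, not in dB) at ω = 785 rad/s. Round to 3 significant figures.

At s = jω = j785:
zero (s+50): 50 + j785 → |·| = √(50²+785²) = √618725 ≈ 786.59, ∠ = arctan(785/50) ≈ 86.36°
pole (s+15): 15 + j785 → |·| = √(15²+785²) = √616450 ≈ 785.14, ∠ = arctan(785/15) ≈ 88.91°
pole (s+785): 785 + j785 → |·| = √(785²+785²) = √1232450 ≈ 1110.2, ∠ = arctan(785/785) ≈ 45.00°
|L| = 50 · 786.59 / 8.7166e+05 ≈ 0.04512

0.0451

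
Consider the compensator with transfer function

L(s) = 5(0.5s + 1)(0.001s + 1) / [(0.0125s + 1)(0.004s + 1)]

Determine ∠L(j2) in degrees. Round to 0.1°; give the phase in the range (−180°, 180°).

At ω = 2 rad/s:
zero (1 + j2·0.5) = 1 + j1 → |·| ≈ 1.4142, ∠ ≈ 45.00°
zero (1 + j2·0.001) = 1 + j0.002 → |·| ≈ 1, ∠ ≈ 0.11°
pole (1 + j2·0.0125) = 1 + j0.025 → |·| ≈ 1.0003, ∠ ≈ 1.43°
pole (1 + j2·0.004) = 1 + j0.008 → |·| ≈ 1, ∠ ≈ 0.46°
∠L = (45.00° + 0.11°) − (1.43° + 0.46°) = 43.22°

43.2°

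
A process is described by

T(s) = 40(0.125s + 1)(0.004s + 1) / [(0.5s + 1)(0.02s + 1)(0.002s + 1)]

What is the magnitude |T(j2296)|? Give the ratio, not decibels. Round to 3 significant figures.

At ω = 2296 rad/s:
zero (1 + j2296·0.125) = 1 + j287 → |·| ≈ 287, ∠ ≈ 89.80°
zero (1 + j2296·0.004) = 1 + j9.184 → |·| ≈ 9.2383, ∠ ≈ 83.79°
pole (1 + j2296·0.5) = 1 + j1148 → |·| ≈ 1148, ∠ ≈ 89.95°
pole (1 + j2296·0.02) = 1 + j45.92 → |·| ≈ 45.931, ∠ ≈ 88.75°
pole (1 + j2296·0.002) = 1 + j4.592 → |·| ≈ 4.6996, ∠ ≈ 77.71°
|T| = 40 · 287 · 9.2383 / (1148 · 45.931 · 4.6996) ≈ 0.42798

0.428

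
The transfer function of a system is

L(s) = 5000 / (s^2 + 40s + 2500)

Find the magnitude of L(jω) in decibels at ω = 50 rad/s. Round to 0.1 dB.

8.0 dB

At s = jω = j50:
quadratic: (j50)² + 40·j50 + 2500 = 0 + j2000 → |·| ≈ 2000, ∠ ≈ 90.00°
|L| = 5000 / 2000 ≈ 2.5
Gain = 20 log₁₀(2.5) ≈ 7.96 dB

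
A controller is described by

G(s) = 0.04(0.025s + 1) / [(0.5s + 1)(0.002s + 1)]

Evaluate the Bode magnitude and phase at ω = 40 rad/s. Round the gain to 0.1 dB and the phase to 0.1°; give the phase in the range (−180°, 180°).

At ω = 40 rad/s:
zero (1 + j40·0.025) = 1 + j1 → |·| ≈ 1.4142, ∠ ≈ 45.00°
pole (1 + j40·0.5) = 1 + j20 → |·| ≈ 20.025, ∠ ≈ 87.14°
pole (1 + j40·0.002) = 1 + j0.08 → |·| ≈ 1.0032, ∠ ≈ 4.57°
|G| = 0.04 · 1.4142 / (20.025 · 1.0032) ≈ 0.0028159
Gain = 20 log₁₀(0.0028159) ≈ -51.01 dB
∠G = (45.00°) − (87.14° + 4.57°) = -46.71°

-51.0 dB, -46.7°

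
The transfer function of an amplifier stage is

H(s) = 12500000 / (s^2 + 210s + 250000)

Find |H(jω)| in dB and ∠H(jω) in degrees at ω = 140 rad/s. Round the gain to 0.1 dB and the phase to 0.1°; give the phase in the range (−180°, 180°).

At s = jω = j140:
quadratic: (j140)² + 210·j140 + 250000 = 230400 + j29400 → |·| ≈ 2.3227e+05, ∠ ≈ 7.27°
|H| = 12500000 / 2.3227e+05 ≈ 53.817
Gain = 20 log₁₀(53.817) ≈ 34.62 dB
∠H = 0.00° − 7.27° = -7.27°

34.6 dB, -7.3°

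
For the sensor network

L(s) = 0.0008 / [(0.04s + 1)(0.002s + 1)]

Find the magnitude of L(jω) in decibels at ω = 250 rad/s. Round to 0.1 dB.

-83.0 dB

At ω = 250 rad/s:
pole (1 + j250·0.04) = 1 + j10 → |·| ≈ 10.05, ∠ ≈ 84.29°
pole (1 + j250·0.002) = 1 + j0.5 → |·| ≈ 1.118, ∠ ≈ 26.57°
|L| = 0.0008 · 1 / (10.05 · 1.118) ≈ 7.12e-05
Gain = 20 log₁₀(7.12e-05) ≈ -82.95 dB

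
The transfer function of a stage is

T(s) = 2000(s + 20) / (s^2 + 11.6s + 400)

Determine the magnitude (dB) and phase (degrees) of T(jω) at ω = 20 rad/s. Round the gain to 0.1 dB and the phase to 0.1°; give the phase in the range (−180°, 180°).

At s = jω = j20:
zero (s+20): 20 + j20 → |·| = √(20²+20²) = √800 ≈ 28.284, ∠ = arctan(20/20) ≈ 45.00°
quadratic: (j20)² + 11.6·j20 + 400 = 0 + j232 → |·| ≈ 232, ∠ ≈ 90.00°
|T| = 2000 · 28.284 / 232 ≈ 243.83
Gain = 20 log₁₀(243.83) ≈ 47.74 dB
∠T = 45.00° − 90.00° = -45.00°

47.7 dB, -45.0°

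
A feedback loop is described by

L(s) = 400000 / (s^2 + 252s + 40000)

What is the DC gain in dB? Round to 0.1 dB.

L(0) = 400000 / 40000 = 10
20 log₁₀(10) ≈ 20.00 dB

20.0 dB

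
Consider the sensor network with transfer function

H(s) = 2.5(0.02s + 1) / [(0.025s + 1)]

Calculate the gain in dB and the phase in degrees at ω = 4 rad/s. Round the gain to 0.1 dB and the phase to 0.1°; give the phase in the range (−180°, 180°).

7.9 dB, -1.1°

At ω = 4 rad/s:
zero (1 + j4·0.02) = 1 + j0.08 → |·| ≈ 1.0032, ∠ ≈ 4.57°
pole (1 + j4·0.025) = 1 + j0.1 → |·| ≈ 1.005, ∠ ≈ 5.71°
|H| = 2.5 · 1.0032 / (1.005) ≈ 2.4955
Gain = 20 log₁₀(2.4955) ≈ 7.94 dB
∠H = (4.57°) − (5.71°) = -1.14°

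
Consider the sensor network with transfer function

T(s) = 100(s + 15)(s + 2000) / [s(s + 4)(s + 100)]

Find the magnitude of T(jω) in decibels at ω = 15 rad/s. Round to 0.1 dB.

At s = jω = j15:
zero (s+15): 15 + j15 → |·| = √(15²+15²) = √450 ≈ 21.213, ∠ = arctan(15/15) ≈ 45.00°
zero (s+2000): 2000 + j15 → |·| = √(2000²+15²) = √4000225 ≈ 2000.1, ∠ = arctan(15/2000) ≈ 0.43°
pole (s+4): 4 + j15 → |·| = √(4²+15²) = √241 ≈ 15.524, ∠ = arctan(15/4) ≈ 75.07°
pole (s+100): 100 + j15 → |·| = √(100²+15²) = √10225 ≈ 101.12, ∠ = arctan(15/100) ≈ 8.53°
pole at origin: |s| = 15, ∠ = 90.00° (in denominator)
|T| = 100 · 42428 / 23547 ≈ 180.18
Gain = 20 log₁₀(180.18) ≈ 45.11 dB

45.1 dB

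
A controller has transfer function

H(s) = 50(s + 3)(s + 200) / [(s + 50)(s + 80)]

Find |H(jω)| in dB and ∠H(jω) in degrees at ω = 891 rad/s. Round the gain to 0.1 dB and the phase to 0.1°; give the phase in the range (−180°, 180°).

34.1 dB, -4.5°

At s = jω = j891:
zero (s+3): 3 + j891 → |·| = √(3²+891²) = √793890 ≈ 891.01, ∠ = arctan(891/3) ≈ 89.81°
zero (s+200): 200 + j891 → |·| = √(200²+891²) = √833881 ≈ 913.17, ∠ = arctan(891/200) ≈ 77.35°
pole (s+50): 50 + j891 → |·| = √(50²+891²) = √796381 ≈ 892.4, ∠ = arctan(891/50) ≈ 86.79°
pole (s+80): 80 + j891 → |·| = √(80²+891²) = √800281 ≈ 894.58, ∠ = arctan(891/80) ≈ 84.87°
|H| = 50 · 8.1364e+05 / 7.9832e+05 ≈ 50.96
Gain = 20 log₁₀(50.96) ≈ 34.14 dB
∠H = 167.16° − 171.66° = -4.50°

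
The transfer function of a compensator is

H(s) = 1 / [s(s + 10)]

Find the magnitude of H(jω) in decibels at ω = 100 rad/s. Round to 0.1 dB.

At s = jω = j100:
pole (s+10): 10 + j100 → |·| = √(10²+100²) = √10100 ≈ 100.5, ∠ = arctan(100/10) ≈ 84.29°
pole at origin: |s| = 100, ∠ = 90.00° (in denominator)
|H| = 1 / 10050 ≈ 9.9502e-05
Gain = 20 log₁₀(9.9502e-05) ≈ -80.04 dB

-80.0 dB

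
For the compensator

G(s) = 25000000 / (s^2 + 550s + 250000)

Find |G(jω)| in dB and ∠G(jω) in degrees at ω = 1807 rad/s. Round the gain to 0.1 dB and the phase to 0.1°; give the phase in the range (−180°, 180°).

17.9 dB, -161.8°

At s = jω = j1807:
quadratic: (j1807)² + 550·j1807 + 250000 = -3015249 + j993850 → |·| ≈ 3.1748e+06, ∠ ≈ 161.76°
|G| = 25000000 / 3.1748e+06 ≈ 7.8745
Gain = 20 log₁₀(7.8745) ≈ 17.92 dB
∠G = 0.00° − 161.76° = -161.76°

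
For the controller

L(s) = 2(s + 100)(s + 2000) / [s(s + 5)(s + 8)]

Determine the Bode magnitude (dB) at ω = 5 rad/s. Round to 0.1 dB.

61.6 dB

At s = jω = j5:
zero (s+100): 100 + j5 → |·| = √(100²+5²) = √10025 ≈ 100.12, ∠ = arctan(5/100) ≈ 2.86°
zero (s+2000): 2000 + j5 → |·| = √(2000²+5²) = √4000025 ≈ 2000, ∠ = arctan(5/2000) ≈ 0.14°
pole (s+5): 5 + j5 → |·| = √(5²+5²) = √50 ≈ 7.0711, ∠ = arctan(5/5) ≈ 45.00°
pole (s+8): 8 + j5 → |·| = √(8²+5²) = √89 ≈ 9.434, ∠ = arctan(5/8) ≈ 32.01°
pole at origin: |s| = 5, ∠ = 90.00° (in denominator)
|L| = 2 · 2.0024e+05 / 333.54 ≈ 1200.7
Gain = 20 log₁₀(1200.7) ≈ 61.59 dB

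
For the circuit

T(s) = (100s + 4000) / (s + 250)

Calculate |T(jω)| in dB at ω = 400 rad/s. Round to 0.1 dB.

Substitute s = j400:
Numerator: 100(j400) + 4000 = 4000 + j40000
Denominator: (j400) + 250 = 250 + j400
|N| = √(4000² + 40000²) ≈ 40200, ∠N ≈ 84.29°
|D| = √(250² + 400²) ≈ 471.7, ∠D ≈ 57.99°
|T| = 40200 / 471.7 ≈ 85.224
Gain = 20 log₁₀(85.224) ≈ 38.61 dB

38.6 dB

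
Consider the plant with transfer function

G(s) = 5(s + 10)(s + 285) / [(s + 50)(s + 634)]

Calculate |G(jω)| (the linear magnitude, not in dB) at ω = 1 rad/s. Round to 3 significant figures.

At s = jω = j1:
zero (s+10): 10 + j1 → |·| = √(10²+1²) = √101 ≈ 10.05, ∠ = arctan(1/10) ≈ 5.71°
zero (s+285): 285 + j1 → |·| = √(285²+1²) = √81226 ≈ 285, ∠ = arctan(1/285) ≈ 0.20°
pole (s+50): 50 + j1 → |·| = √(50²+1²) = √2501 ≈ 50.01, ∠ = arctan(1/50) ≈ 1.15°
pole (s+634): 634 + j1 → |·| = √(634²+1²) = √401957 ≈ 634, ∠ = arctan(1/634) ≈ 0.09°
|G| = 5 · 2864.2 / 31706 ≈ 0.45168

0.452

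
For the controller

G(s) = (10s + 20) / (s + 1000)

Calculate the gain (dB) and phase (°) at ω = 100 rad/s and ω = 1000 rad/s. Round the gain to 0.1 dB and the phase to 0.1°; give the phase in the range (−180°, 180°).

ω = 100: -0.0 dB, 83.1°; ω = 1000: 17.0 dB, 44.9°

Substitute s = j100:
Numerator: 10(j100) + 20 = 20 + j1000
Denominator: (j100) + 1000 = 1000 + j100
|N| = √(20² + 1000²) ≈ 1000.2, ∠N ≈ 88.85°
|D| = √(1000² + 100²) ≈ 1005, ∠D ≈ 5.71°
|G| = 1000.2 / 1005 ≈ 0.99522
Gain = 20 log₁₀(0.99522) ≈ -0.04 dB
∠G = 88.85° − 5.71° = 83.14°

Substitute s = j1000:
Numerator: 10(j1000) + 20 = 20 + j10000
Denominator: (j1000) + 1000 = 1000 + j1000
|N| = √(20² + 10000²) ≈ 10000, ∠N ≈ 89.89°
|D| = √(1000² + 1000²) ≈ 1414.2, ∠D ≈ 45.00°
|G| = 10000 / 1414.2 ≈ 7.0711
Gain = 20 log₁₀(7.0711) ≈ 16.99 dB
∠G = 89.89° − 45.00° = 44.89°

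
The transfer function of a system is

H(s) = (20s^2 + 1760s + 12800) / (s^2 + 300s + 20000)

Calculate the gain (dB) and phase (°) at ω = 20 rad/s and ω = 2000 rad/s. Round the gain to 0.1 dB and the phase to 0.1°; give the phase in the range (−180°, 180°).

Substitute s = j20:
Numerator: 20(j20)^2 + 1760(j20) + 12800 = 4800 + j35200
Denominator: (j20)^2 + 300(j20) + 20000 = 19600 + j6000
|N| = √(4800² + 35200²) ≈ 35526, ∠N ≈ 82.23°
|D| = √(19600² + 6000²) ≈ 20498, ∠D ≈ 17.02°
|H| = 35526 / 20498 ≈ 1.7331
Gain = 20 log₁₀(1.7331) ≈ 4.78 dB
∠H = 82.23° − 17.02° = 65.21°

Substitute s = j2000:
Numerator: 20(j2000)^2 + 1760(j2000) + 12800 = -79987200 + j3520000
Denominator: (j2000)^2 + 300(j2000) + 20000 = -3980000 + j600000
|N| = √(79987200² + 3520000²) ≈ 8.0065e+07, ∠N ≈ 177.48°
|D| = √(3980000² + 600000²) ≈ 4.025e+06, ∠D ≈ 171.43°
|H| = 8.0065e+07 / 4.025e+06 ≈ 19.892
Gain = 20 log₁₀(19.892) ≈ 25.97 dB
∠H = 177.48° − 171.43° = 6.05°

ω = 20: 4.8 dB, 65.2°; ω = 2000: 26.0 dB, 6.1°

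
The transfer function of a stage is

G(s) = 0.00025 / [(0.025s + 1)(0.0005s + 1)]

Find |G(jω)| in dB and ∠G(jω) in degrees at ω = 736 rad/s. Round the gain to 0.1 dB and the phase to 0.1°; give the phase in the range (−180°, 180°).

At ω = 736 rad/s:
pole (1 + j736·0.025) = 1 + j18.4 → |·| ≈ 18.427, ∠ ≈ 86.89°
pole (1 + j736·0.0005) = 1 + j0.368 → |·| ≈ 1.0656, ∠ ≈ 20.20°
|G| = 0.00025 · 1 / (18.427 · 1.0656) ≈ 1.2732e-05
Gain = 20 log₁₀(1.2732e-05) ≈ -97.90 dB
∠G = (0°) − (86.89° + 20.20°) = -107.09°

-97.9 dB, -107.1°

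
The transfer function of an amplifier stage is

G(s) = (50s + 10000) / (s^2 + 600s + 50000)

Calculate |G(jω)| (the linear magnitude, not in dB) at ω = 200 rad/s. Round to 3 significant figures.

0.117

Substitute s = j200:
Numerator: 50(j200) + 10000 = 10000 + j10000
Denominator: (j200)^2 + 600(j200) + 50000 = 10000 + j120000
|N| = √(10000² + 10000²) ≈ 14142, ∠N ≈ 45.00°
|D| = √(10000² + 120000²) ≈ 1.2042e+05, ∠D ≈ 85.24°
|G| = 14142 / 1.2042e+05 ≈ 0.11744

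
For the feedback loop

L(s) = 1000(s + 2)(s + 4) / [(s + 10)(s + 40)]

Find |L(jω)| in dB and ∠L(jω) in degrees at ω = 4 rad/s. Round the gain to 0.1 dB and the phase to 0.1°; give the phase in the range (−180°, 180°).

35.3 dB, 80.9°

At s = jω = j4:
zero (s+2): 2 + j4 → |·| = √(2²+4²) = √20 ≈ 4.4721, ∠ = arctan(4/2) ≈ 63.43°
zero (s+4): 4 + j4 → |·| = √(4²+4²) = √32 ≈ 5.6569, ∠ = arctan(4/4) ≈ 45.00°
pole (s+10): 10 + j4 → |·| = √(10²+4²) = √116 ≈ 10.77, ∠ = arctan(4/10) ≈ 21.80°
pole (s+40): 40 + j4 → |·| = √(40²+4²) = √1616 ≈ 40.2, ∠ = arctan(4/40) ≈ 5.71°
|L| = 1000 · 25.298 / 432.95 ≈ 58.432
Gain = 20 log₁₀(58.432) ≈ 35.33 dB
∠L = 108.43° − 27.51° = 80.92°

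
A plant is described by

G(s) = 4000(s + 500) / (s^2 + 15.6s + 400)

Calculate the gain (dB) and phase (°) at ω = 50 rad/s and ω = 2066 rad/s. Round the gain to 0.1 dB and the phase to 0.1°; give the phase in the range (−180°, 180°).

At s = jω = j50:
zero (s+500): 500 + j50 → |·| = √(500²+50²) = √252500 ≈ 502.49, ∠ = arctan(50/500) ≈ 5.71°
quadratic: (j50)² + 15.6·j50 + 400 = -2100 + j780 → |·| ≈ 2240.2, ∠ ≈ 159.62°
|G| = 4000 · 502.49 / 2240.2 ≈ 897.22
Gain = 20 log₁₀(897.22) ≈ 59.06 dB
∠G = 5.71° − 159.62° = -153.91°

At s = jω = j2066:
zero (s+500): 500 + j2066 → |·| = √(500²+2066²) = √4518356 ≈ 2125.6, ∠ = arctan(2066/500) ≈ 76.40°
quadratic: (j2066)² + 15.6·j2066 + 400 = -4267956 + j32229.6 → |·| ≈ 4.2681e+06, ∠ ≈ 179.57°
|G| = 4000 · 2125.6 / 4.2681e+06 ≈ 1.9921
Gain = 20 log₁₀(1.9921) ≈ 5.99 dB
∠G = 76.40° − 179.57° = -103.17°

ω = 50: 59.1 dB, -153.9°; ω = 2066: 6.0 dB, -103.2°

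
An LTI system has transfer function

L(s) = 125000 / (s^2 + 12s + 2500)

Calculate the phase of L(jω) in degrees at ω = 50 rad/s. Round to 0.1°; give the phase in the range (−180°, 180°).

At s = jω = j50:
quadratic: (j50)² + 12·j50 + 2500 = 0 + j600 → |·| ≈ 600, ∠ ≈ 90.00°
∠L = 0.00° − 90.00° = -90.00°

-90.0°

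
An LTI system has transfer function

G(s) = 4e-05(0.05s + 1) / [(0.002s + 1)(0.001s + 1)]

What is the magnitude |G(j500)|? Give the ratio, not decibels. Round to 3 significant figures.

At ω = 500 rad/s:
zero (1 + j500·0.05) = 1 + j25 → |·| ≈ 25.02, ∠ ≈ 87.71°
pole (1 + j500·0.002) = 1 + j1 → |·| ≈ 1.4142, ∠ ≈ 45.00°
pole (1 + j500·0.001) = 1 + j0.5 → |·| ≈ 1.118, ∠ ≈ 26.57°
|G| = 4e-05 · 25.02 / (1.4142 · 1.118) ≈ 0.00063299

0.000633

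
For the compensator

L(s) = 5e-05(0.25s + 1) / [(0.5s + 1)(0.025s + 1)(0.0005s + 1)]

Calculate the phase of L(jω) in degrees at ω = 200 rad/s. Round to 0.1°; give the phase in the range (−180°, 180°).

-85.0°

At ω = 200 rad/s:
zero (1 + j200·0.25) = 1 + j50 → |·| ≈ 50.01, ∠ ≈ 88.85°
pole (1 + j200·0.5) = 1 + j100 → |·| ≈ 100, ∠ ≈ 89.43°
pole (1 + j200·0.025) = 1 + j5 → |·| ≈ 5.099, ∠ ≈ 78.69°
pole (1 + j200·0.0005) = 1 + j0.1 → |·| ≈ 1.005, ∠ ≈ 5.71°
∠L = (88.85°) − (89.43° + 78.69° + 5.71°) = -84.98°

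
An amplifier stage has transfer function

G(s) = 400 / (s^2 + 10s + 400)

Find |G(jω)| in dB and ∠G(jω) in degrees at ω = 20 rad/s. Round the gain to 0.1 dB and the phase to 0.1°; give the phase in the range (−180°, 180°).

6.0 dB, -90.0°

At s = jω = j20:
quadratic: (j20)² + 10·j20 + 400 = 0 + j200 → |·| ≈ 200, ∠ ≈ 90.00°
|G| = 400 / 200 ≈ 2
Gain = 20 log₁₀(2) ≈ 6.02 dB
∠G = 0.00° − 90.00° = -90.00°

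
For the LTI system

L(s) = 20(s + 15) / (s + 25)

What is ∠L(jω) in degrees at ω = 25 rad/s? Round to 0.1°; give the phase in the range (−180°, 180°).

At s = jω = j25:
zero (s+15): 15 + j25 → |·| = √(15²+25²) = √850 ≈ 29.155, ∠ = arctan(25/15) ≈ 59.04°
pole (s+25): 25 + j25 → |·| = √(25²+25²) = √1250 ≈ 35.355, ∠ = arctan(25/25) ≈ 45.00°
∠L = 59.04° − 45.00° = 14.04°

14.0°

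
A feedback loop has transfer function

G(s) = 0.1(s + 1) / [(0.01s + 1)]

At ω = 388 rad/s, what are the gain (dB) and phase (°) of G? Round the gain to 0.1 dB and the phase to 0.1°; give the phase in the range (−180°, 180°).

19.7 dB, 14.3°

At ω = 388 rad/s:
zero (1 + j388·1) = 1 + j388 → |·| ≈ 388, ∠ ≈ 89.85°
pole (1 + j388·0.01) = 1 + j3.88 → |·| ≈ 4.0068, ∠ ≈ 75.55°
|G| = 0.1 · 388 / (4.0068) ≈ 9.6835
Gain = 20 log₁₀(9.6835) ≈ 19.72 dB
∠G = (89.85°) − (75.55°) = 14.30°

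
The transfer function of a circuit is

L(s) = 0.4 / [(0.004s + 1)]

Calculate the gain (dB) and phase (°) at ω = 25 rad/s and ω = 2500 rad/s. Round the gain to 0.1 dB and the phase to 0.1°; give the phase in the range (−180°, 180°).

At ω = 25 rad/s:
pole (1 + j25·0.004) = 1 + j0.1 → |·| ≈ 1.005, ∠ ≈ 5.71°
|L| = 0.4 · 1 / (1.005) ≈ 0.39801
Gain = 20 log₁₀(0.39801) ≈ -8.00 dB
∠L = (0°) − (5.71°) = -5.71°

At ω = 2500 rad/s:
pole (1 + j2500·0.004) = 1 + j10 → |·| ≈ 10.05, ∠ ≈ 84.29°
|L| = 0.4 · 1 / (10.05) ≈ 0.039801
Gain = 20 log₁₀(0.039801) ≈ -28.00 dB
∠L = (0°) − (84.29°) = -84.29°

ω = 25: -8.0 dB, -5.7°; ω = 2500: -28.0 dB, -84.3°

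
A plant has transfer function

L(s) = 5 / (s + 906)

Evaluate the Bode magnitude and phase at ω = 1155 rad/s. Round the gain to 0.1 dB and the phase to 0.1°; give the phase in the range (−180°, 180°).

Substitute s = j1155:
Numerator: 5 = 5 + j0
Denominator: (j1155) + 906 = 906 + j1155
|N| = √(5² + 0²) ≈ 5, ∠N ≈ 0.00°
|D| = √(906² + 1155²) ≈ 1467.9, ∠D ≈ 51.89°
|L| = 5 / 1467.9 ≈ 0.0034062
Gain = 20 log₁₀(0.0034062) ≈ -49.35 dB
∠L = 0.00° − 51.89° = -51.89°

-49.4 dB, -51.9°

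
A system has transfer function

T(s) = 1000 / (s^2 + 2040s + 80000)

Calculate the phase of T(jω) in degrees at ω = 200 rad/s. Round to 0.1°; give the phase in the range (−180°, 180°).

Substitute s = j200:
Numerator: 1000 = 1000 + j0
Denominator: (j200)^2 + 2040(j200) + 80000 = 40000 + j408000
|N| = √(1000² + 0²) ≈ 1000, ∠N ≈ 0.00°
|D| = √(40000² + 408000²) ≈ 4.0996e+05, ∠D ≈ 84.40°
∠T = 0.00° − 84.40° = -84.40°

-84.4°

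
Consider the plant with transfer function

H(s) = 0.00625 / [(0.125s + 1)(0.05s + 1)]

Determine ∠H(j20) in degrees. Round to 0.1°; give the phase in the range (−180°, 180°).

-113.2°

At ω = 20 rad/s:
pole (1 + j20·0.125) = 1 + j2.5 → |·| ≈ 2.6926, ∠ ≈ 68.20°
pole (1 + j20·0.05) = 1 + j1 → |·| ≈ 1.4142, ∠ ≈ 45.00°
∠H = (0°) − (68.20° + 45.00°) = -113.20°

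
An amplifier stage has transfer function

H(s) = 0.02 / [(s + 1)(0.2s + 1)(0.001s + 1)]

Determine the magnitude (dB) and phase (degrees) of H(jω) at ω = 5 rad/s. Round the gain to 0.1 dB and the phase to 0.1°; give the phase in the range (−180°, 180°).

At ω = 5 rad/s:
pole (1 + j5·1) = 1 + j5 → |·| ≈ 5.099, ∠ ≈ 78.69°
pole (1 + j5·0.2) = 1 + j1 → |·| ≈ 1.4142, ∠ ≈ 45.00°
pole (1 + j5·0.001) = 1 + j0.005 → |·| ≈ 1, ∠ ≈ 0.29°
|H| = 0.02 · 1 / (5.099 · 1.4142 · 1) ≈ 0.0027735
Gain = 20 log₁₀(0.0027735) ≈ -51.14 dB
∠H = (0°) − (78.69° + 45.00° + 0.29°) = -123.98°

-51.1 dB, -124.0°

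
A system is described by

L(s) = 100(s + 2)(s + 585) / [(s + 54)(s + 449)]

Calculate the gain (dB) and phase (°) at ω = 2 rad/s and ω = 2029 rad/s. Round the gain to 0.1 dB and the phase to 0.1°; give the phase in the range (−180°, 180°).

ω = 2: 16.7 dB, 42.8°; ω = 2029: 40.1 dB, -2.1°

At s = jω = j2:
zero (s+2): 2 + j2 → |·| = √(2²+2²) = √8 ≈ 2.8284, ∠ = arctan(2/2) ≈ 45.00°
zero (s+585): 585 + j2 → |·| = √(585²+2²) = √342229 ≈ 585, ∠ = arctan(2/585) ≈ 0.20°
pole (s+54): 54 + j2 → |·| = √(54²+2²) = √2920 ≈ 54.037, ∠ = arctan(2/54) ≈ 2.12°
pole (s+449): 449 + j2 → |·| = √(449²+2²) = √201605 ≈ 449, ∠ = arctan(2/449) ≈ 0.26°
|L| = 100 · 1654.6 / 24263 ≈ 6.8194
Gain = 20 log₁₀(6.8194) ≈ 16.67 dB
∠L = 45.20° − 2.38° = 42.82°

At s = jω = j2029:
zero (s+2): 2 + j2029 → |·| = √(2²+2029²) = √4116845 ≈ 2029, ∠ = arctan(2029/2) ≈ 89.94°
zero (s+585): 585 + j2029 → |·| = √(585²+2029²) = √4459066 ≈ 2111.7, ∠ = arctan(2029/585) ≈ 73.92°
pole (s+54): 54 + j2029 → |·| = √(54²+2029²) = √4119757 ≈ 2029.7, ∠ = arctan(2029/54) ≈ 88.48°
pole (s+449): 449 + j2029 → |·| = √(449²+2029²) = √4318442 ≈ 2078.1, ∠ = arctan(2029/449) ≈ 77.52°
|L| = 100 · 4.2846e+06 / 4.2179e+06 ≈ 101.58
Gain = 20 log₁₀(101.58) ≈ 40.14 dB
∠L = 163.86° − 166.00° = -2.14°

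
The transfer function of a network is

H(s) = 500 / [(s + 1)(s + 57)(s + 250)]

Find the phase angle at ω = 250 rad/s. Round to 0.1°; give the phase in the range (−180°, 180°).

At s = jω = j250:
pole (s+1): 1 + j250 → |·| = √(1²+250²) = √62501 ≈ 250, ∠ = arctan(250/1) ≈ 89.77°
pole (s+57): 57 + j250 → |·| = √(57²+250²) = √65749 ≈ 256.42, ∠ = arctan(250/57) ≈ 77.16°
pole (s+250): 250 + j250 → |·| = √(250²+250²) = √125000 ≈ 353.55, ∠ = arctan(250/250) ≈ 45.00°
∠H = 0.00° − 211.93° = -211.93° ≡ 148.07° (principal value)

148.1°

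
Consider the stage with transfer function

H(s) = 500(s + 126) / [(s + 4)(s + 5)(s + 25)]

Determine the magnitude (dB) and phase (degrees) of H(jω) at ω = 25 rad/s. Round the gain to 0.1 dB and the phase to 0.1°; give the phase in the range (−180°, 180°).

9.0 dB, 166.6°

At s = jω = j25:
zero (s+126): 126 + j25 → |·| = √(126²+25²) = √16501 ≈ 128.46, ∠ = arctan(25/126) ≈ 11.22°
pole (s+4): 4 + j25 → |·| = √(4²+25²) = √641 ≈ 25.318, ∠ = arctan(25/4) ≈ 80.91°
pole (s+5): 5 + j25 → |·| = √(5²+25²) = √650 ≈ 25.495, ∠ = arctan(25/5) ≈ 78.69°
pole (s+25): 25 + j25 → |·| = √(25²+25²) = √1250 ≈ 35.355, ∠ = arctan(25/25) ≈ 45.00°
|H| = 500 · 128.46 / 22821 ≈ 2.8145
Gain = 20 log₁₀(2.8145) ≈ 8.99 dB
∠H = 11.22° − 204.60° = -193.38° ≡ 166.62° (principal value)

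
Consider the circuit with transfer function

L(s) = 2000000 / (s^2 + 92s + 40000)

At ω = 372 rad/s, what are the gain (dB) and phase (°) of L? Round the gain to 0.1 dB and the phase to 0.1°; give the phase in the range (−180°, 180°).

25.7 dB, -160.8°

At s = jω = j372:
quadratic: (j372)² + 92·j372 + 40000 = -98384 + j34224 → |·| ≈ 1.0417e+05, ∠ ≈ 160.82°
|L| = 2000000 / 1.0417e+05 ≈ 19.199
Gain = 20 log₁₀(19.199) ≈ 25.67 dB
∠L = 0.00° − 160.82° = -160.82°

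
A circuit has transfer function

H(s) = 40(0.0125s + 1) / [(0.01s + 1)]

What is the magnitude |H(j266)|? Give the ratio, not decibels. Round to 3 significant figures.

At ω = 266 rad/s:
zero (1 + j266·0.0125) = 1 + j3.325 → |·| ≈ 3.4721, ∠ ≈ 73.26°
pole (1 + j266·0.01) = 1 + j2.66 → |·| ≈ 2.8418, ∠ ≈ 69.40°
|H| = 40 · 3.4721 / (2.8418) ≈ 48.872

48.9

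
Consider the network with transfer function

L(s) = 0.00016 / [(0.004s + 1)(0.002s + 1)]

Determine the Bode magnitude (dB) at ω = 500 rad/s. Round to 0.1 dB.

-85.9 dB

At ω = 500 rad/s:
pole (1 + j500·0.004) = 1 + j2 → |·| ≈ 2.2361, ∠ ≈ 63.43°
pole (1 + j500·0.002) = 1 + j1 → |·| ≈ 1.4142, ∠ ≈ 45.00°
|L| = 0.00016 · 1 / (2.2361 · 1.4142) ≈ 5.0596e-05
Gain = 20 log₁₀(5.0596e-05) ≈ -85.92 dB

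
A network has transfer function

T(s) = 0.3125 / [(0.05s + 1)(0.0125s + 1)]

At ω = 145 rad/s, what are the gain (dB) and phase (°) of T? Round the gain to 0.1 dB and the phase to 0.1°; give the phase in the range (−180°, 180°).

At ω = 145 rad/s:
pole (1 + j145·0.05) = 1 + j7.25 → |·| ≈ 7.3186, ∠ ≈ 82.15°
pole (1 + j145·0.0125) = 1 + j1.8125 → |·| ≈ 2.0701, ∠ ≈ 61.11°
|T| = 0.3125 · 1 / (7.3186 · 2.0701) ≈ 0.020627
Gain = 20 log₁₀(0.020627) ≈ -33.71 dB
∠T = (0°) − (82.15° + 61.11°) = -143.26°

-33.7 dB, -143.3°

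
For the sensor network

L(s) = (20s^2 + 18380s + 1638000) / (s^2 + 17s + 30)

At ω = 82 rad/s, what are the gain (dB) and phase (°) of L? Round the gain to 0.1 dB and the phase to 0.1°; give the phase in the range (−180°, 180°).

49.9 dB, -123.2°

Substitute s = j82:
Numerator: 20(j82)^2 + 18380(j82) + 1638000 = 1503520 + j1507160
Denominator: (j82)^2 + 17(j82) + 30 = -6694 + j1394
|N| = √(1503520² + 1507160²) ≈ 2.1289e+06, ∠N ≈ 45.07°
|D| = √(6694² + 1394²) ≈ 6837.6, ∠D ≈ 168.24°
|L| = 2.1289e+06 / 6837.6 ≈ 311.35
Gain = 20 log₁₀(311.35) ≈ 49.86 dB
∠L = 45.07° − 168.24° = -123.17°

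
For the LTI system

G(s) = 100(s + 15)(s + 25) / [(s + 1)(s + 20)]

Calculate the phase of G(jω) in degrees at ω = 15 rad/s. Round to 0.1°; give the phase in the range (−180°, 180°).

-47.1°

At s = jω = j15:
zero (s+15): 15 + j15 → |·| = √(15²+15²) = √450 ≈ 21.213, ∠ = arctan(15/15) ≈ 45.00°
zero (s+25): 25 + j15 → |·| = √(25²+15²) = √850 ≈ 29.155, ∠ = arctan(15/25) ≈ 30.96°
pole (s+1): 1 + j15 → |·| = √(1²+15²) = √226 ≈ 15.033, ∠ = arctan(15/1) ≈ 86.19°
pole (s+20): 20 + j15 → |·| = √(20²+15²) = √625 ≈ 25, ∠ = arctan(15/20) ≈ 36.87°
∠G = 75.96° − 123.06° = -47.10°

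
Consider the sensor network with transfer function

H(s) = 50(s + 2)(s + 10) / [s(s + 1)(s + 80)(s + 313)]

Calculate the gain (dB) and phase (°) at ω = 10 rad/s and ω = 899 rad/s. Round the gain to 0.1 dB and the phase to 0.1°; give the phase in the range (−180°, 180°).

At s = jω = j10:
zero (s+2): 2 + j10 → |·| = √(2²+10²) = √104 ≈ 10.198, ∠ = arctan(10/2) ≈ 78.69°
zero (s+10): 10 + j10 → |·| = √(10²+10²) = √200 ≈ 14.142, ∠ = arctan(10/10) ≈ 45.00°
pole (s+1): 1 + j10 → |·| = √(1²+10²) = √101 ≈ 10.05, ∠ = arctan(10/1) ≈ 84.29°
pole (s+80): 80 + j10 → |·| = √(80²+10²) = √6500 ≈ 80.623, ∠ = arctan(10/80) ≈ 7.13°
pole (s+313): 313 + j10 → |·| = √(313²+10²) = √98069 ≈ 313.16, ∠ = arctan(10/313) ≈ 1.83°
pole at origin: |s| = 10, ∠ = 90.00° (in denominator)
|H| = 50 · 144.22 / 2.5374e+06 ≈ 0.0028419
Gain = 20 log₁₀(0.0028419) ≈ -50.93 dB
∠H = 123.69° − 183.25° = -59.56°

At s = jω = j899:
zero (s+2): 2 + j899 → |·| = √(2²+899²) = √808205 ≈ 899, ∠ = arctan(899/2) ≈ 89.87°
zero (s+10): 10 + j899 → |·| = √(10²+899²) = √808301 ≈ 899.06, ∠ = arctan(899/10) ≈ 89.36°
pole (s+1): 1 + j899 → |·| = √(1²+899²) = √808202 ≈ 899, ∠ = arctan(899/1) ≈ 89.94°
pole (s+80): 80 + j899 → |·| = √(80²+899²) = √814601 ≈ 902.55, ∠ = arctan(899/80) ≈ 84.91°
pole (s+313): 313 + j899 → |·| = √(313²+899²) = √906170 ≈ 951.93, ∠ = arctan(899/313) ≈ 70.80°
pole at origin: |s| = 899, ∠ = 90.00° (in denominator)
|H| = 50 · 8.0825e+05 / 6.9438e+11 ≈ 5.8199e-05
Gain = 20 log₁₀(5.8199e-05) ≈ -84.70 dB
∠H = 179.23° − 335.65° = -156.42°

ω = 10: -50.9 dB, -59.6°; ω = 899: -84.7 dB, -156.4°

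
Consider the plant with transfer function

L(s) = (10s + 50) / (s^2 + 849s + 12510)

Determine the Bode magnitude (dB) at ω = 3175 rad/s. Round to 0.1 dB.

Substitute s = j3175:
Numerator: 10(j3175) + 50 = 50 + j31750
Denominator: (j3175)^2 + 849(j3175) + 12510 = -10068115 + j2695575
|N| = √(50² + 31750²) ≈ 31750, ∠N ≈ 89.91°
|D| = √(10068115² + 2695575²) ≈ 1.0423e+07, ∠D ≈ 165.01°
|L| = 31750 / 1.0423e+07 ≈ 0.0030461
Gain = 20 log₁₀(0.0030461) ≈ -50.33 dB

-50.3 dB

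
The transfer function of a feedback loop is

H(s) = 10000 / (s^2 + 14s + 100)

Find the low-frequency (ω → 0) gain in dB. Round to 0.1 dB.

40.0 dB

H(0) = 10000 / 100 = 100
20 log₁₀(100) ≈ 40.00 dB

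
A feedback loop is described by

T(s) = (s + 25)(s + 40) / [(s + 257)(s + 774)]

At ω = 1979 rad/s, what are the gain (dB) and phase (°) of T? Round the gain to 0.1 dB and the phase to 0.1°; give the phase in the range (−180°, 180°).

-0.7 dB, 26.9°

At s = jω = j1979:
zero (s+25): 25 + j1979 → |·| = √(25²+1979²) = √3917066 ≈ 1979.2, ∠ = arctan(1979/25) ≈ 89.28°
zero (s+40): 40 + j1979 → |·| = √(40²+1979²) = √3918041 ≈ 1979.4, ∠ = arctan(1979/40) ≈ 88.84°
pole (s+257): 257 + j1979 → |·| = √(257²+1979²) = √3982490 ≈ 1995.6, ∠ = arctan(1979/257) ≈ 82.60°
pole (s+774): 774 + j1979 → |·| = √(774²+1979²) = √4515517 ≈ 2125, ∠ = arctan(1979/774) ≈ 68.64°
|T| = 1 · 3.9176e+06 / 4.2406e+06 ≈ 0.92383
Gain = 20 log₁₀(0.92383) ≈ -0.69 dB
∠T = 178.12° − 151.24° = 26.88°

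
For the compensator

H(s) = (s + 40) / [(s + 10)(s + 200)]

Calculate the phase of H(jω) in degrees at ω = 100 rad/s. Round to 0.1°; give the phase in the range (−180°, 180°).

-42.7°

At s = jω = j100:
zero (s+40): 40 + j100 → |·| = √(40²+100²) = √11600 ≈ 107.7, ∠ = arctan(100/40) ≈ 68.20°
pole (s+10): 10 + j100 → |·| = √(10²+100²) = √10100 ≈ 100.5, ∠ = arctan(100/10) ≈ 84.29°
pole (s+200): 200 + j100 → |·| = √(200²+100²) = √50000 ≈ 223.61, ∠ = arctan(100/200) ≈ 26.57°
∠H = 68.20° − 110.86° = -42.66°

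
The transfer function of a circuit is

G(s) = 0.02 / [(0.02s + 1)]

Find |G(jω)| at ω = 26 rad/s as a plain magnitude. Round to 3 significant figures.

0.0177

At ω = 26 rad/s:
pole (1 + j26·0.02) = 1 + j0.52 → |·| ≈ 1.1271, ∠ ≈ 27.47°
|G| = 0.02 · 1 / (1.1271) ≈ 0.017745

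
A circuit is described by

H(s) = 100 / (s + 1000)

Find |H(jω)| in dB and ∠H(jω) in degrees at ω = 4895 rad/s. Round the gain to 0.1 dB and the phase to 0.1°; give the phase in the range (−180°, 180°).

-34.0 dB, -78.5°

Substitute s = j4895:
Numerator: 100 = 100 + j0
Denominator: (j4895) + 1000 = 1000 + j4895
|N| = √(100² + 0²) ≈ 100, ∠N ≈ 0.00°
|D| = √(1000² + 4895²) ≈ 4996.1, ∠D ≈ 78.45°
|H| = 100 / 4996.1 ≈ 0.020016
Gain = 20 log₁₀(0.020016) ≈ -33.97 dB
∠H = 0.00° − 78.45° = -78.45°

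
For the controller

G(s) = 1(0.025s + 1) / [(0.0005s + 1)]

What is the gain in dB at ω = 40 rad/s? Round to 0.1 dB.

At ω = 40 rad/s:
zero (1 + j40·0.025) = 1 + j1 → |·| ≈ 1.4142, ∠ ≈ 45.00°
pole (1 + j40·0.0005) = 1 + j0.02 → |·| ≈ 1.0002, ∠ ≈ 1.15°
|G| = 1 · 1.4142 / (1.0002) ≈ 1.4139
Gain = 20 log₁₀(1.4139) ≈ 3.01 dB

3.0 dB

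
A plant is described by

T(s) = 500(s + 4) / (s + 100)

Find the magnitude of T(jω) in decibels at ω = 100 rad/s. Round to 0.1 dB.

At s = jω = j100:
zero (s+4): 4 + j100 → |·| = √(4²+100²) = √10016 ≈ 100.08, ∠ = arctan(100/4) ≈ 87.71°
pole (s+100): 100 + j100 → |·| = √(100²+100²) = √20000 ≈ 141.42, ∠ = arctan(100/100) ≈ 45.00°
|T| = 500 · 100.08 / 141.42 ≈ 353.84
Gain = 20 log₁₀(353.84) ≈ 50.98 dB

51.0 dB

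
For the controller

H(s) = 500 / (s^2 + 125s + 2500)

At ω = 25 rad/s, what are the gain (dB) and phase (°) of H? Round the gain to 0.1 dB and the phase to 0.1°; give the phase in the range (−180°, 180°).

-17.3 dB, -59.0°

Substitute s = j25:
Numerator: 500 = 500 + j0
Denominator: (j25)^2 + 125(j25) + 2500 = 1875 + j3125
|N| = √(500² + 0²) ≈ 500, ∠N ≈ 0.00°
|D| = √(1875² + 3125²) ≈ 3644.3, ∠D ≈ 59.04°
|H| = 500 / 3644.3 ≈ 0.1372
Gain = 20 log₁₀(0.1372) ≈ -17.25 dB
∠H = 0.00° − 59.04° = -59.04°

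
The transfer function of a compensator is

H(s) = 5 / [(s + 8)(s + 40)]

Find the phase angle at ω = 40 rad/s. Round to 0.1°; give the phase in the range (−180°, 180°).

-123.7°

At s = jω = j40:
pole (s+8): 8 + j40 → |·| = √(8²+40²) = √1664 ≈ 40.792, ∠ = arctan(40/8) ≈ 78.69°
pole (s+40): 40 + j40 → |·| = √(40²+40²) = √3200 ≈ 56.569, ∠ = arctan(40/40) ≈ 45.00°
∠H = 0.00° − 123.69° = -123.69°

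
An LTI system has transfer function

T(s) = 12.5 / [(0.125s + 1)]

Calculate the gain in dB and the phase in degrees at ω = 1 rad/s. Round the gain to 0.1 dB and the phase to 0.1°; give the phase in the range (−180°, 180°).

At ω = 1 rad/s:
pole (1 + j1·0.125) = 1 + j0.125 → |·| ≈ 1.0078, ∠ ≈ 7.13°
|T| = 12.5 · 1 / (1.0078) ≈ 12.403
Gain = 20 log₁₀(12.403) ≈ 21.87 dB
∠T = (0°) − (7.13°) = -7.13°

21.9 dB, -7.1°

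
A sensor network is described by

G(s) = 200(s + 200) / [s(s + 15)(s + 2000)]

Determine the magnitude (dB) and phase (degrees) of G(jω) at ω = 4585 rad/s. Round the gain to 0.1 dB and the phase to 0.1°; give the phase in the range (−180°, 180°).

-101.2 dB, -158.7°

At s = jω = j4585:
zero (s+200): 200 + j4585 → |·| = √(200²+4585²) = √21062225 ≈ 4589.4, ∠ = arctan(4585/200) ≈ 87.50°
pole (s+15): 15 + j4585 → |·| = √(15²+4585²) = √21022450 ≈ 4585, ∠ = arctan(4585/15) ≈ 89.81°
pole (s+2000): 2000 + j4585 → |·| = √(2000²+4585²) = √25022225 ≈ 5002.2, ∠ = arctan(4585/2000) ≈ 66.43°
pole at origin: |s| = 4585, ∠ = 90.00° (in denominator)
|G| = 200 · 4589.4 / 1.0516e+11 ≈ 8.7284e-06
Gain = 20 log₁₀(8.7284e-06) ≈ -101.18 dB
∠G = 87.50° − 246.24° = -158.74°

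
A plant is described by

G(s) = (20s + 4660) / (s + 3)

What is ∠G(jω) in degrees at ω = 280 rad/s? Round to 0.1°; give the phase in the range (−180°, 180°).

-39.2°

Substitute s = j280:
Numerator: 20(j280) + 4660 = 4660 + j5600
Denominator: (j280) + 3 = 3 + j280
|N| = √(4660² + 5600²) ≈ 7285.3, ∠N ≈ 50.23°
|D| = √(3² + 280²) ≈ 280.02, ∠D ≈ 89.39°
∠G = 50.23° − 89.39° = -39.16°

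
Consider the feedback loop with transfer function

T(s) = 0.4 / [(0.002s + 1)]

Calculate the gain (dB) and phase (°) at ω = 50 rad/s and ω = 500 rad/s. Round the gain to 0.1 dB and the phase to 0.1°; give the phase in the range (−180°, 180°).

At ω = 50 rad/s:
pole (1 + j50·0.002) = 1 + j0.1 → |·| ≈ 1.005, ∠ ≈ 5.71°
|T| = 0.4 · 1 / (1.005) ≈ 0.39801
Gain = 20 log₁₀(0.39801) ≈ -8.00 dB
∠T = (0°) − (5.71°) = -5.71°

At ω = 500 rad/s:
pole (1 + j500·0.002) = 1 + j1 → |·| ≈ 1.4142, ∠ ≈ 45.00°
|T| = 0.4 · 1 / (1.4142) ≈ 0.28285
Gain = 20 log₁₀(0.28285) ≈ -10.97 dB
∠T = (0°) − (45.00°) = -45.00°

ω = 50: -8.0 dB, -5.7°; ω = 500: -11.0 dB, -45.0°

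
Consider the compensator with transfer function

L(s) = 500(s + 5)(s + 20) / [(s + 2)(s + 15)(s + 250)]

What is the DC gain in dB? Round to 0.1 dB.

16.5 dB

L(0) = 500·5·20 / (2·15·250) ≈ 6.6667
20 log₁₀(6.6667) ≈ 16.48 dB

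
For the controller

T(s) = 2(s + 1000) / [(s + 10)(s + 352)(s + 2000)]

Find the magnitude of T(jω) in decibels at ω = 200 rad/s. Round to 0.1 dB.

At s = jω = j200:
zero (s+1000): 1000 + j200 → |·| = √(1000²+200²) = √1040000 ≈ 1019.8, ∠ = arctan(200/1000) ≈ 11.31°
pole (s+10): 10 + j200 → |·| = √(10²+200²) = √40100 ≈ 200.25, ∠ = arctan(200/10) ≈ 87.14°
pole (s+352): 352 + j200 → |·| = √(352²+200²) = √163904 ≈ 404.85, ∠ = arctan(200/352) ≈ 29.60°
pole (s+2000): 2000 + j200 → |·| = √(2000²+200²) = √4040000 ≈ 2010, ∠ = arctan(200/2000) ≈ 5.71°
|T| = 2 · 1019.8 / 1.6295e+08 ≈ 1.2517e-05
Gain = 20 log₁₀(1.2517e-05) ≈ -98.05 dB

-98.1 dB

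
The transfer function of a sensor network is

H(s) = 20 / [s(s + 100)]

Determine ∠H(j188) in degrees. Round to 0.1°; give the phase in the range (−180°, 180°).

-152.0°

At s = jω = j188:
pole (s+100): 100 + j188 → |·| = √(100²+188²) = √45344 ≈ 212.94, ∠ = arctan(188/100) ≈ 61.99°
pole at origin: |s| = 188, ∠ = 90.00° (in denominator)
∠H = 0.00° − 151.99° = -151.99°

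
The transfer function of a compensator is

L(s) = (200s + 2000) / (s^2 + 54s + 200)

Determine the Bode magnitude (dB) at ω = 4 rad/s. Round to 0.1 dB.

Substitute s = j4:
Numerator: 200(j4) + 2000 = 2000 + j800
Denominator: (j4)^2 + 54(j4) + 200 = 184 + j216
|N| = √(2000² + 800²) ≈ 2154.1, ∠N ≈ 21.80°
|D| = √(184² + 216²) ≈ 283.75, ∠D ≈ 49.57°
|L| = 2154.1 / 283.75 ≈ 7.5915
Gain = 20 log₁₀(7.5915) ≈ 17.61 dB

17.6 dB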